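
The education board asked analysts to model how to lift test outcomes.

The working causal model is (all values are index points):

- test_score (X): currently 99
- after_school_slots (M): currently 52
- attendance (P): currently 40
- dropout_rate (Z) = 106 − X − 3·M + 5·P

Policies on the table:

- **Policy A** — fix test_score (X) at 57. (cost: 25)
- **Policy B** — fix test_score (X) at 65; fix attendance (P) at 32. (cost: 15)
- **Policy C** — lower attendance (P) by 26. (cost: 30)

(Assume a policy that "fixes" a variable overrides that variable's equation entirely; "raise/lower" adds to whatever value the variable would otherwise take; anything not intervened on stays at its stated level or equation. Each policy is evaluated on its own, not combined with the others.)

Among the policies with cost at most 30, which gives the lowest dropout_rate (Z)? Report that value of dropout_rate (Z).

-79

Policy A (X := 57):
  X = 57
  M = 52
  P = 40
  Z = 106 − 57 − 3·52 + 5·40 = 93
Policy B (X := 65, P := 32):
  X = 65
  M = 52
  P = 32
  Z = 106 − 65 − 3·52 + 5·32 = 45
Policy C (P − 26):
  X = 99
  M = 52
  P = 40 − 26 = 14
  Z = 106 − 99 − 3·52 + 5·14 = -79
Comparing — Policy A: Z=93, Policy B: Z=45, Policy C: Z=-79. Lowest is -79 (Policy C).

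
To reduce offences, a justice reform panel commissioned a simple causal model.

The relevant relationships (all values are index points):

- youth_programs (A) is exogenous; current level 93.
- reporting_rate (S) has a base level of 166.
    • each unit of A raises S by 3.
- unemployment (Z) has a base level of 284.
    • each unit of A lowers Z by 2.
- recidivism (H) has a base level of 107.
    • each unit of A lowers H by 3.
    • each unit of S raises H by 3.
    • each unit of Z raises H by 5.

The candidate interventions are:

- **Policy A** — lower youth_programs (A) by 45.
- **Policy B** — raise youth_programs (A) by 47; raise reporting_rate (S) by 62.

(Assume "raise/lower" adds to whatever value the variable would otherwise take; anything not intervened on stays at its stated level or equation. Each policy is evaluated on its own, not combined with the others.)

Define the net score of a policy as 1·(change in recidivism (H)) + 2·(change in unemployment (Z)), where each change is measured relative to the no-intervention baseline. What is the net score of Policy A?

Baseline:
  A = 93
  S = 166 + 3·93 = 445
  Z = 284 − 2·93 = 98
  H = 107 − 3·93 + 3·445 + 5·98 = 1653
Policy A (A − 45):
  A = 93 − 45 = 48
  S = 166 + 3·48 = 310
  Z = 284 − 2·48 = 188
  H = 107 − 3·48 + 3·310 + 5·188 = 1833
ΔH = 1833 − 1653 = 180; ΔZ = 188 − 98 = 90
Score = 1·180 + 2·90 = 360

360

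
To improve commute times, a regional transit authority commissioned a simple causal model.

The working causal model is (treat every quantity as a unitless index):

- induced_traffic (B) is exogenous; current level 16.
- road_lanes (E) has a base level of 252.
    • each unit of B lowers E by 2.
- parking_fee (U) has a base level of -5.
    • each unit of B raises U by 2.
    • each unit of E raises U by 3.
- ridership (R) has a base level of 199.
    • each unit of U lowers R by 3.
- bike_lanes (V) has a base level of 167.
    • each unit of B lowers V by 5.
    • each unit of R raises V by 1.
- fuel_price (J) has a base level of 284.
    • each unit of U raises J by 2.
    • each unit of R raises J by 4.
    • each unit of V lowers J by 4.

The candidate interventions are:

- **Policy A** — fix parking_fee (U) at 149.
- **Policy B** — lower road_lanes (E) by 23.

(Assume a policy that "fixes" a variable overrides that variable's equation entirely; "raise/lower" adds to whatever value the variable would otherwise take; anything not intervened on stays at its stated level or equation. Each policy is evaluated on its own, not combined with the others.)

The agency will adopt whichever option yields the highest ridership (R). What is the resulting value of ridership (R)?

Policy A (U := 149):
  B = 16
  E = 252 − 2·16 = 220
  U = 149
  R = 199 − 3·149 = -248
Policy B (E − 23):
  B = 16
  E = 252 − 2·16 (−23 from intervention) = 197
  U = -5 + 2·16 + 3·197 = 618
  R = 199 − 3·618 = -1655
Comparing — Policy A: R=-248, Policy B: R=-1655. Highest is -248 (Policy A).

-248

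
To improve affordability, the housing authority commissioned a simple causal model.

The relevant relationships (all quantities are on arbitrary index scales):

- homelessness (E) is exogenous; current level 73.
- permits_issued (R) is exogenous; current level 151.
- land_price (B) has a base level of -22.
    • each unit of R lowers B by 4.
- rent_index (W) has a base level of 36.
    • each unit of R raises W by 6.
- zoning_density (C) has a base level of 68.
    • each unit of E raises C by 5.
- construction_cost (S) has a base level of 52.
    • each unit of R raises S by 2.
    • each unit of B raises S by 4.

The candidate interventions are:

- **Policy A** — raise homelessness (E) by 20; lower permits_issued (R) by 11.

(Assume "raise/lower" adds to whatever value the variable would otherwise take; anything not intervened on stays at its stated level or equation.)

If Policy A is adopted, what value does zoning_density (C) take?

Policy A (E + 20, R − 11):
  E = 73 + 20 = 93
  C = 68 + 5·93 = 533

533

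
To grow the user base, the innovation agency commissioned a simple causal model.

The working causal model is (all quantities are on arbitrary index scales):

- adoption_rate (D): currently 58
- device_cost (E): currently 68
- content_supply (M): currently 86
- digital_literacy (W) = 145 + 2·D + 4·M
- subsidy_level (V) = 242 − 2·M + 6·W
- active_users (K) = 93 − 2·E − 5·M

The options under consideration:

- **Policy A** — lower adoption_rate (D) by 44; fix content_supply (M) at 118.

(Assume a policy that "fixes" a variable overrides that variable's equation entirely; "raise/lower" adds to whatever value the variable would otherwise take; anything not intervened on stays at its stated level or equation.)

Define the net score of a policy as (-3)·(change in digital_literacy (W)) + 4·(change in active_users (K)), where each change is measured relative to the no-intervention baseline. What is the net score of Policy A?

Baseline:
  D = 58
  E = 68
  M = 86
  W = 145 + 2·58 + 4·86 = 605
  K = 93 − 2·68 − 5·86 = -473
Policy A (D − 44, M := 118):
  D = 58 − 44 = 14
  E = 68
  M = 118
  W = 145 + 2·14 + 4·118 = 645
  K = 93 − 2·68 − 5·118 = -633
ΔW = 645 − 605 = 40; ΔK = -633 − (-473) = -160
Score = (-3)·40 + 4·(-160) = -760

-760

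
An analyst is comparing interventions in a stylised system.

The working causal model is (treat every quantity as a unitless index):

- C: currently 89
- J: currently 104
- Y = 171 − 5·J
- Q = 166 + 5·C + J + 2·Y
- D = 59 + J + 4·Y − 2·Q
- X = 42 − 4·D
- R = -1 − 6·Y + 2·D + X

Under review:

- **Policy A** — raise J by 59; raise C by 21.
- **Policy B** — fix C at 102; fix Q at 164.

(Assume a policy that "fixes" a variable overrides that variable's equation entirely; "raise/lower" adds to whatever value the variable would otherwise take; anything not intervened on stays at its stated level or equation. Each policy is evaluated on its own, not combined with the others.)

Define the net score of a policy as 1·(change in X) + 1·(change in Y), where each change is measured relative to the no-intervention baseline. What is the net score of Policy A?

Baseline:
  C = 89
  J = 104
  Y = 171 − 5·104 = -349
  Q = 166 + 5·89 + 104 + 2·(-349) = 17
  D = 59 + 104 + 4·(-349) − 2·17 = -1267
  X = 42 − 4·(-1267) = 5110
Policy A (J + 59, C + 21):
  C = 89 + 21 = 110
  J = 104 + 59 = 163
  Y = 171 − 5·163 = -644
  Q = 166 + 5·110 + 163 + 2·(-644) = -409
  D = 59 + 163 + 4·(-644) − 2·(-409) = -1536
  X = 42 − 4·(-1536) = 6186
ΔX = 6186 − 5110 = 1076; ΔY = -644 − (-349) = -295
Score = 1·1076 + 1·(-295) = 781

781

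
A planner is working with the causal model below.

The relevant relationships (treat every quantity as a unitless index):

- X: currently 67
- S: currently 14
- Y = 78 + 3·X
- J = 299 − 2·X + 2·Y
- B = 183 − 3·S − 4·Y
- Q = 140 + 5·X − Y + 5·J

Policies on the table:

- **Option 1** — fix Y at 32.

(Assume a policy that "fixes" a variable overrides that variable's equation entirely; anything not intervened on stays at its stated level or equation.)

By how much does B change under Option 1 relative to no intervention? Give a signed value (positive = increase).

988

Baseline:
  X = 67
  S = 14
  Y = 78 + 3·67 = 279
  B = 183 − 3·14 − 4·279 = -975
Option 1 (Y := 32):
  X = 67
  S = 14
  Y = 32
  B = 183 − 3·14 − 4·32 = 13
Change in B: 13 − (-975) = 988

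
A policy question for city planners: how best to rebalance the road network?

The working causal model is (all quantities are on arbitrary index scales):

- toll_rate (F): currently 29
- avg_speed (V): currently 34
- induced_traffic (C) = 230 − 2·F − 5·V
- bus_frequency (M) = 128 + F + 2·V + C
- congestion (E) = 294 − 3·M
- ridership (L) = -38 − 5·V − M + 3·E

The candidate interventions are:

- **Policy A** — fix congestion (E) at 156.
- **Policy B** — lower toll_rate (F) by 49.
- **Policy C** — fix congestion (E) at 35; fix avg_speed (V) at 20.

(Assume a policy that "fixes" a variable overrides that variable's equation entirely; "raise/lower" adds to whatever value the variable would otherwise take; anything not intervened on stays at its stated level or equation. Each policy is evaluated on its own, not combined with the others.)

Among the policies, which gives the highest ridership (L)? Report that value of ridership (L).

33

Policy A (E := 156):
  F = 29
  V = 34
  C = 230 − 2·29 − 5·34 = 2
  M = 128 + 29 + 2·34 + 2 = 227
  E = 156
  L = -38 − 5·34 − 227 + 3·156 = 33
Policy B (F − 49):
  F = 29 − 49 = -20
  V = 34
  C = 230 − 2·(-20) − 5·34 = 100
  M = 128 + (-20) + 2·34 + 100 = 276
  E = 294 − 3·276 = -534
  L = -38 − 5·34 − 276 + 3·(-534) = -2086
Policy C (E := 35, V := 20):
  F = 29
  V = 20
  C = 230 − 2·29 − 5·20 = 72
  M = 128 + 29 + 2·20 + 72 = 269
  E = 35
  L = -38 − 5·20 − 269 + 3·35 = -302
Comparing — Policy A: L=33, Policy B: L=-2086, Policy C: L=-302. Highest is 33 (Policy A).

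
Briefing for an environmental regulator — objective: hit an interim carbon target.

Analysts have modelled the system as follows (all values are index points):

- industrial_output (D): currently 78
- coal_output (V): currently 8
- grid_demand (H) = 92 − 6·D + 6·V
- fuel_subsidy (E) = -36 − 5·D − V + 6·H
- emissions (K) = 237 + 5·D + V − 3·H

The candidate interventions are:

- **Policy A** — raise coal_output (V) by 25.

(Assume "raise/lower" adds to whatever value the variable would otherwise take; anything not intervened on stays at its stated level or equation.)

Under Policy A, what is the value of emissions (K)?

Policy A (V + 25):
  D = 78
  V = 8 + 25 = 33
  H = 92 − 6·78 + 6·33 = -178
  K = 237 + 5·78 + 33 − 3·(-178) = 1194

1194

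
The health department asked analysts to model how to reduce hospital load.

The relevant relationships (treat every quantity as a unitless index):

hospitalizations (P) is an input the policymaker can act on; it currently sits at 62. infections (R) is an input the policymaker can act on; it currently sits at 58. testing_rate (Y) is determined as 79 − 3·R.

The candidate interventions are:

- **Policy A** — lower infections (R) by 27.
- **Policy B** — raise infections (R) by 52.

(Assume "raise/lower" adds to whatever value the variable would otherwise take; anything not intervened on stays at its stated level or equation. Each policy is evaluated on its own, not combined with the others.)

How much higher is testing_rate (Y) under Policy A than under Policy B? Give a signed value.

237

Policy A (R − 27):
  R = 58 − 27 = 31
  Y = 79 − 3·31 = -14
Policy B (R + 52):
  R = 58 + 52 = 110
  Y = 79 − 3·110 = -251
Y: -14 − (-251) = 237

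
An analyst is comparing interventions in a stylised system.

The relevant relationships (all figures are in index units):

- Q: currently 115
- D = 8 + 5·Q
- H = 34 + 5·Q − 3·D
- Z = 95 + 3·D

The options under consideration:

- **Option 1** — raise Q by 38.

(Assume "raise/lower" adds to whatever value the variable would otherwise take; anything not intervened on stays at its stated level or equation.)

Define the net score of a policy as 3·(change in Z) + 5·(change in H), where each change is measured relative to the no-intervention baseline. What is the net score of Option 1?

Baseline:
  Q = 115
  D = 8 + 5·115 = 583
  H = 34 + 5·115 − 3·583 = -1140
  Z = 95 + 3·583 = 1844
Option 1 (Q + 38):
  Q = 115 + 38 = 153
  D = 8 + 5·153 = 773
  H = 34 + 5·153 − 3·773 = -1520
  Z = 95 + 3·773 = 2414
ΔZ = 2414 − 1844 = 570; ΔH = -1520 − (-1140) = -380
Score = 3·570 + 5·(-380) = -190

-190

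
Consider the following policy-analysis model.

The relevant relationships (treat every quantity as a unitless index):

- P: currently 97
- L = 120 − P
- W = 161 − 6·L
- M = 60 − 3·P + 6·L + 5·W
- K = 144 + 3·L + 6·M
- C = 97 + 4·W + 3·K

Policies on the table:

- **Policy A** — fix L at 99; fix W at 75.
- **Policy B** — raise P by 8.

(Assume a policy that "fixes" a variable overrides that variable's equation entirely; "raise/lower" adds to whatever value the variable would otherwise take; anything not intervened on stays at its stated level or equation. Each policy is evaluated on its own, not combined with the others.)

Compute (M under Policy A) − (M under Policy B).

Policy A (L := 99, W := 75):
  P = 97
  L = 99
  W = 75
  M = 60 − 3·97 + 6·99 + 5·75 = 738
Policy B (P + 8):
  P = 97 + 8 = 105
  L = 120 − 105 = 15
  W = 161 − 6·15 = 71
  M = 60 − 3·105 + 6·15 + 5·71 = 190
M: 738 − 190 = 548

548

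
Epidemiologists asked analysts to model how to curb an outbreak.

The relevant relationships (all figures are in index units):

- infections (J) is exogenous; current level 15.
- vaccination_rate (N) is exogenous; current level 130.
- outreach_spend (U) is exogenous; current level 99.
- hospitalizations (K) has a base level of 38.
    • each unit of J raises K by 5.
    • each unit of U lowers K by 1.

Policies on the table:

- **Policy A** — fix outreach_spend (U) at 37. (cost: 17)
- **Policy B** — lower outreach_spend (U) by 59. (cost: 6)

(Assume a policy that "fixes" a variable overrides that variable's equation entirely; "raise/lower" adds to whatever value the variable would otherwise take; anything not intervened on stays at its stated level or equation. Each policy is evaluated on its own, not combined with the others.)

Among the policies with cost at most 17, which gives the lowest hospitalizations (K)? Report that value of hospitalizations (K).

Policy A (U := 37):
  J = 15
  U = 37
  K = 38 + 5·15 − 37 = 76
Policy B (U − 59):
  J = 15
  U = 99 − 59 = 40
  K = 38 + 5·15 − 40 = 73
Comparing — Policy A: K=76, Policy B: K=73. Lowest is 73 (Policy B).

73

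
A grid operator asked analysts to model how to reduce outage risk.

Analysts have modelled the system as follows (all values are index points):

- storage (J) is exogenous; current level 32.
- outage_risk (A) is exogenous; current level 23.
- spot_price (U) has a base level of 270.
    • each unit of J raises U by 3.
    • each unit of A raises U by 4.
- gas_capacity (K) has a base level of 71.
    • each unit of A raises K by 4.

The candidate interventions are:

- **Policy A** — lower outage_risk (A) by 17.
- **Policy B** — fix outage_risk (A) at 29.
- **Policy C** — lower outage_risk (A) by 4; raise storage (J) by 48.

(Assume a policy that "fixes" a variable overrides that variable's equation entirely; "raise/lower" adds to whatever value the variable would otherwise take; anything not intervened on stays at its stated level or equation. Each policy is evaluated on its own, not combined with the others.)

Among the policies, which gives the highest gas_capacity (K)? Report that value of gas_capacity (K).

Policy A (A − 17):
  A = 23 − 17 = 6
  K = 71 + 4·6 = 95
Policy B (A := 29):
  A = 29
  K = 71 + 4·29 = 187
Policy C (A − 4, J + 48):
  A = 23 − 4 = 19
  K = 71 + 4·19 = 147
Comparing — Policy A: K=95, Policy B: K=187, Policy C: K=147. Highest is 187 (Policy B).

187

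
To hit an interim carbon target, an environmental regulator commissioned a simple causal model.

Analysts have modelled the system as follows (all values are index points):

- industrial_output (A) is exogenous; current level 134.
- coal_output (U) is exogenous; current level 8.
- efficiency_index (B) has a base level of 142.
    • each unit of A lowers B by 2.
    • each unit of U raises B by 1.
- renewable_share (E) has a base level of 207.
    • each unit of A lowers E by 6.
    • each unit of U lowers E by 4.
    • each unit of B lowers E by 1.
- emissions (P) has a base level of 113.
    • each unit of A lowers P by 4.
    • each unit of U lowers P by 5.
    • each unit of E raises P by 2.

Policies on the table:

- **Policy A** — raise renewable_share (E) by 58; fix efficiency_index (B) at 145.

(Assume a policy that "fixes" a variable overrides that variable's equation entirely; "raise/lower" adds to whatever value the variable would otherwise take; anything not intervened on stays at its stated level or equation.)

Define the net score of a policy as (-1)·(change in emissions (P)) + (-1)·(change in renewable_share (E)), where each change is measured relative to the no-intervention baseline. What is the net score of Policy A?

615

Baseline:
  A = 134
  U = 8
  B = 142 − 2·134 + 8 = -118
  E = 207 − 6·134 − 4·8 − (-118) = -511
  P = 113 − 4·134 − 5·8 + 2·(-511) = -1485
Policy A (E + 58, B := 145):
  A = 134
  U = 8
  B = 145
  E = 207 − 6·134 − 4·8 − 145 (+58 from intervention) = -716
  P = 113 − 4·134 − 5·8 + 2·(-716) = -1895
ΔP = -1895 − (-1485) = -410; ΔE = -716 − (-511) = -205
Score = (-1)·(-410) + (-1)·(-205) = 615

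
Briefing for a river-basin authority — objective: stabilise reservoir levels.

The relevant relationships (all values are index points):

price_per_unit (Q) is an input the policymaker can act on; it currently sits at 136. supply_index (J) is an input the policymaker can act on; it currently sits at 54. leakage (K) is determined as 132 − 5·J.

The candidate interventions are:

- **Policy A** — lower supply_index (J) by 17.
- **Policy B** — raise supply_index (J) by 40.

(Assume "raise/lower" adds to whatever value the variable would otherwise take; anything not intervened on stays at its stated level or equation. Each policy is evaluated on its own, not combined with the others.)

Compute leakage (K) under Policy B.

-338

Policy B (J + 40):
  J = 54 + 40 = 94
  K = 132 − 5·94 = -338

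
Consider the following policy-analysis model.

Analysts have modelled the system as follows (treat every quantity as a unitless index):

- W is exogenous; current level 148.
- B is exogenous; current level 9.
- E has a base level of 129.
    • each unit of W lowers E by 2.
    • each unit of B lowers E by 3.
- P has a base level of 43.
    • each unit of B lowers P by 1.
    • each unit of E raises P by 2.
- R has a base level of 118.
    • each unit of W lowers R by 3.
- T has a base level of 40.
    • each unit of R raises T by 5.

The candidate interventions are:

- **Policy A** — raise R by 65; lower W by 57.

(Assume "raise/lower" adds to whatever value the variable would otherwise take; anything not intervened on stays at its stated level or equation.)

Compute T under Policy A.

Policy A (R + 65, W − 57):
  W = 148 − 57 = 91
  R = 118 − 3·91 (+65 from intervention) = -90
  T = 40 + 5·(-90) = -410

-410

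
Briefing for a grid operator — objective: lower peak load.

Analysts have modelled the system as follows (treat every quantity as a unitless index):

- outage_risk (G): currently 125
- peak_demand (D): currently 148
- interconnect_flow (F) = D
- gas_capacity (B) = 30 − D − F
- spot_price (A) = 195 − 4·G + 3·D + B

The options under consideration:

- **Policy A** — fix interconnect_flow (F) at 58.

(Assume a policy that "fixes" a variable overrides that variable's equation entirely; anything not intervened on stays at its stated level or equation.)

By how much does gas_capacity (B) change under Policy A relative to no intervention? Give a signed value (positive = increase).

Baseline:
  D = 148
  F = 0 + 148 = 148
  B = 30 − 148 − 148 = -266
Policy A (F := 58):
  D = 148
  F = 58
  B = 30 − 148 − 58 = -176
Change in B: -176 − (-266) = 90

90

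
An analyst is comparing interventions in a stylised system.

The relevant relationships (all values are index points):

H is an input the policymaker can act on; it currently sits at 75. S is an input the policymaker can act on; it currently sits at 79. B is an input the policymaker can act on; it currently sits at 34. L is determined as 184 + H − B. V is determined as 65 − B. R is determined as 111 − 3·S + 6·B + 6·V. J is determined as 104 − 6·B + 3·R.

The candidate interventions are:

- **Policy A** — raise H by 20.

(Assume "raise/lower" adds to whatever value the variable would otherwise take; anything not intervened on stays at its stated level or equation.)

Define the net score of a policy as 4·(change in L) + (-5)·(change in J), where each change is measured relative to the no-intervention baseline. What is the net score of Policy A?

Baseline:
  H = 75
  S = 79
  B = 34
  L = 184 + 75 − 34 = 225
  V = 65 − 34 = 31
  R = 111 − 3·79 + 6·34 + 6·31 = 264
  J = 104 − 6·34 + 3·264 = 692
Policy A (H + 20):
  H = 75 + 20 = 95
  S = 79
  B = 34
  L = 184 + 95 − 34 = 245
  V = 65 − 34 = 31
  R = 111 − 3·79 + 6·34 + 6·31 = 264
  J = 104 − 6·34 + 3·264 = 692
ΔL = 245 − 225 = 20; ΔJ = 692 − 692 = 0
Score = 4·20 + (-5)·0 = 80

80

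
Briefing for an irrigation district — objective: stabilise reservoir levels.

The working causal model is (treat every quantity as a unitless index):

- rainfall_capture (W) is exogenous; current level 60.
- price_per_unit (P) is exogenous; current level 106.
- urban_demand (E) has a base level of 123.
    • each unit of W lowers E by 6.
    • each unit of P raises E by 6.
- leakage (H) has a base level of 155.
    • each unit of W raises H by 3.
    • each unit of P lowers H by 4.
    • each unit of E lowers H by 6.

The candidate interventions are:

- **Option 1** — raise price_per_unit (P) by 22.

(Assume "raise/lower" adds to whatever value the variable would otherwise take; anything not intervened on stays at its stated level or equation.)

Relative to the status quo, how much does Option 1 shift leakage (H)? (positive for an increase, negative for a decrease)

-880

Baseline:
  W = 60
  P = 106
  E = 123 − 6·60 + 6·106 = 399
  H = 155 + 3·60 − 4·106 − 6·399 = -2483
Option 1 (P + 22):
  W = 60
  P = 106 + 22 = 128
  E = 123 − 6·60 + 6·128 = 531
  H = 155 + 3·60 − 4·128 − 6·531 = -3363
Change in H: -3363 − (-2483) = -880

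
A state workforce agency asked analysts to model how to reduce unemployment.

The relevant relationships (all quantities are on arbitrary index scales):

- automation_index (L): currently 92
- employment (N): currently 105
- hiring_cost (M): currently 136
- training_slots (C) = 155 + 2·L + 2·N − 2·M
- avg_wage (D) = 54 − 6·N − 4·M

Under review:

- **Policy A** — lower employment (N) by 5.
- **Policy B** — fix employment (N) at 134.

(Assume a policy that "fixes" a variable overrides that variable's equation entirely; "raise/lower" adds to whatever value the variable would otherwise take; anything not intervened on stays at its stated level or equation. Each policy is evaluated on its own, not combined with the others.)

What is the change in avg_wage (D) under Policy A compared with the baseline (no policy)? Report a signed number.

30

Baseline:
  N = 105
  M = 136
  D = 54 − 6·105 − 4·136 = -1120
Policy A (N − 5):
  N = 105 − 5 = 100
  M = 136
  D = 54 − 6·100 − 4·136 = -1090
Change in D: -1090 − (-1120) = 30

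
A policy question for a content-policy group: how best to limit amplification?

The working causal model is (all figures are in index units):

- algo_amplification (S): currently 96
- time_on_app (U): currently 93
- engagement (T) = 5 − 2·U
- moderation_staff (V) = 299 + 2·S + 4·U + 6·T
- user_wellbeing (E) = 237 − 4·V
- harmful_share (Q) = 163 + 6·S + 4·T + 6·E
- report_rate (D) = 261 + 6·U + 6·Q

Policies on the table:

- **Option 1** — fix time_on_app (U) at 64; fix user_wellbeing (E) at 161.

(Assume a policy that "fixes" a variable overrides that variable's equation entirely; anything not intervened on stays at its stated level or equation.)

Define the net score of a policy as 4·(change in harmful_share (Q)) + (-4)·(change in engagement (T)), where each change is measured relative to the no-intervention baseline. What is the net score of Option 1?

Baseline:
  S = 96
  U = 93
  T = 5 − 2·93 = -181
  V = 299 + 2·96 + 4·93 + 6·(-181) = -223
  E = 237 − 4·(-223) = 1129
  Q = 163 + 6·96 + 4·(-181) + 6·1129 = 6789
Option 1 (U := 64, E := 161):
  S = 96
  U = 64
  T = 5 − 2·64 = -123
  V = 299 + 2·96 + 4·64 + 6·(-123) = 9
  E = 161
  Q = 163 + 6·96 + 4·(-123) + 6·161 = 1213
ΔQ = 1213 − 6789 = -5576; ΔT = -123 − (-181) = 58
Score = 4·(-5576) + (-4)·58 = -22536

-22536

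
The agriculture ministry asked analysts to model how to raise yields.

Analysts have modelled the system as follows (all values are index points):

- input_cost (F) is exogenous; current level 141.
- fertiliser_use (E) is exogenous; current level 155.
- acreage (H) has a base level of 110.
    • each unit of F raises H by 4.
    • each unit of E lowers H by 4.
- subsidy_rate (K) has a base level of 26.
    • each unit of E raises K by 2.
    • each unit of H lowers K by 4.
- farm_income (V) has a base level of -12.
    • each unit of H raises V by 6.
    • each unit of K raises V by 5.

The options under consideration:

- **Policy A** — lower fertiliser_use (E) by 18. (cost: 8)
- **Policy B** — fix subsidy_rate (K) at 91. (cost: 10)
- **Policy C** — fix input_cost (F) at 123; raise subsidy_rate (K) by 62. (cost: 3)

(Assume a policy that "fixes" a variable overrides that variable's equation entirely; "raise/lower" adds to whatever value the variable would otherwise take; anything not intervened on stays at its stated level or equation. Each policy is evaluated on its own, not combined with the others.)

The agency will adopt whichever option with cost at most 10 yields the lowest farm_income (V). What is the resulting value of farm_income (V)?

Policy A (E − 18):
  F = 141
  E = 155 − 18 = 137
  H = 110 + 4·141 − 4·137 = 126
  K = 26 + 2·137 − 4·126 = -204
  V = -12 + 6·126 + 5·(-204) = -276
Policy B (K := 91):
  F = 141
  E = 155
  H = 110 + 4·141 − 4·155 = 54
  K = 91
  V = -12 + 6·54 + 5·91 = 767
Policy C (F := 123, K + 62):
  F = 123
  E = 155
  H = 110 + 4·123 − 4·155 = -18
  K = 26 + 2·155 − 4·(-18) (+62 from intervention) = 470
  V = -12 + 6·(-18) + 5·470 = 2230
Comparing — Policy A: V=-276, Policy B: V=767, Policy C: V=2230. Lowest is -276 (Policy A).

-276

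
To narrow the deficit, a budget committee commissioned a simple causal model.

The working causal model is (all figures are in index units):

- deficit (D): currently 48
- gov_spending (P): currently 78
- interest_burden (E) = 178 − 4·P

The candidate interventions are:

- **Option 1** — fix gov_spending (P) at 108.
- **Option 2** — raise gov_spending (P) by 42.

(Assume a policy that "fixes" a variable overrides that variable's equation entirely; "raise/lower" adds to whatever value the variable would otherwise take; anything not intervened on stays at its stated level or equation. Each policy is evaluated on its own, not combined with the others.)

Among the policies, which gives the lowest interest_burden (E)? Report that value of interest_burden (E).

-302

Option 1 (P := 108):
  P = 108
  E = 178 − 4·108 = -254
Option 2 (P + 42):
  P = 78 + 42 = 120
  E = 178 − 4·120 = -302
Comparing — Option 1: E=-254, Option 2: E=-302. Lowest is -302 (Option 2).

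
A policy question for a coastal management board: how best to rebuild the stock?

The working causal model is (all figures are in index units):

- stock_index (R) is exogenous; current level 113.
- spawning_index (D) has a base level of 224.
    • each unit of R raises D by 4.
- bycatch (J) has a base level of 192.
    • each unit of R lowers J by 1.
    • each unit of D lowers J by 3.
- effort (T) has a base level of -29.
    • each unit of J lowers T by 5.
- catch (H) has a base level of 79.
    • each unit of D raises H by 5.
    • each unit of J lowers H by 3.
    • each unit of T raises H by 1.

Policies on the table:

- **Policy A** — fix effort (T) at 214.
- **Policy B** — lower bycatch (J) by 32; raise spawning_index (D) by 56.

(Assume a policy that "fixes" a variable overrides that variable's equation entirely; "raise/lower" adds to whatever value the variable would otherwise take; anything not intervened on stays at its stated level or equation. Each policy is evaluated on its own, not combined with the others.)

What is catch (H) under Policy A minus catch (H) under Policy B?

-11382

Policy A (T := 214):
  R = 113
  D = 224 + 4·113 = 676
  J = 192 − 113 − 3·676 = -1949
  T = 214
  H = 79 + 5·676 − 3·(-1949) + 214 = 9520
Policy B (J − 32, D + 56):
  R = 113
  D = 224 + 4·113 (+56 from intervention) = 732
  J = 192 − 113 − 3·732 (−32 from intervention) = -2149
  T = -29 − 5·(-2149) = 10716
  H = 79 + 5·732 − 3·(-2149) + 10716 = 20902
H: 9520 − 20902 = -11382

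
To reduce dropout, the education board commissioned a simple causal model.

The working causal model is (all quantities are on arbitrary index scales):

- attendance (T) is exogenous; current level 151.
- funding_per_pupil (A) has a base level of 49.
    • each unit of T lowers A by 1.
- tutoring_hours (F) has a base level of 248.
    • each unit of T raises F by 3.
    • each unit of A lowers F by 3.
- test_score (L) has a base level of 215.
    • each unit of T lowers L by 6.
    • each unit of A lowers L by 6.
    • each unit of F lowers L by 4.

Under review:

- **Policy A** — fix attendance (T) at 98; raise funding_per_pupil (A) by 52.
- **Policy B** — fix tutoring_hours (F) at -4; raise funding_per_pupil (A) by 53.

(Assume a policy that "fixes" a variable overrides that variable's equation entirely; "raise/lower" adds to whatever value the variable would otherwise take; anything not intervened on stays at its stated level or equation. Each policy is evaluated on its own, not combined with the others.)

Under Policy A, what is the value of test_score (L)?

Policy A (T := 98, A + 52):
  T = 98
  A = 49 − 98 (+52 from intervention) = 3
  F = 248 + 3·98 − 3·3 = 533
  L = 215 − 6·98 − 6·3 − 4·533 = -2523

-2523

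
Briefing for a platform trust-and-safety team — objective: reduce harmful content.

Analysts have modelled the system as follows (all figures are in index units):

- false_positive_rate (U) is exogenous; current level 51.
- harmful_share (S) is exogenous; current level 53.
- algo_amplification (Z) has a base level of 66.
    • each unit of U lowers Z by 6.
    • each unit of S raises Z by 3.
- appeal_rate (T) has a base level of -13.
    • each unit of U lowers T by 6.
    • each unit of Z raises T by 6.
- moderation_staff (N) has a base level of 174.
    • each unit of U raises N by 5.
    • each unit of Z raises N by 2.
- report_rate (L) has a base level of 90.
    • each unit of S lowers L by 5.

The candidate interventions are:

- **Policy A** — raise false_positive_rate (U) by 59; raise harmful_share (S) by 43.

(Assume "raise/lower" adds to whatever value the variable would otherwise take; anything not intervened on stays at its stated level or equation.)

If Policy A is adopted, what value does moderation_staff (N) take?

Policy A (U + 59, S + 43):
  U = 51 + 59 = 110
  S = 53 + 43 = 96
  Z = 66 − 6·110 + 3·96 = -306
  N = 174 + 5·110 + 2·(-306) = 112

112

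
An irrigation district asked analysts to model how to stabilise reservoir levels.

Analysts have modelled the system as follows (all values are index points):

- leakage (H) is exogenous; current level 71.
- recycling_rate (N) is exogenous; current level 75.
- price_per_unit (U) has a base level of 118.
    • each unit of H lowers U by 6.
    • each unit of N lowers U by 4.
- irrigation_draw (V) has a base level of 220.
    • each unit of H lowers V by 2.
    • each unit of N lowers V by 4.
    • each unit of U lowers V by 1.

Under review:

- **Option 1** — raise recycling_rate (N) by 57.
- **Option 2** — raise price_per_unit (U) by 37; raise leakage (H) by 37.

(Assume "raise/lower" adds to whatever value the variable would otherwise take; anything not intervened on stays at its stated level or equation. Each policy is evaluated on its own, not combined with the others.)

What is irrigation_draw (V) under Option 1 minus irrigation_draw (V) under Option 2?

-111

Option 1 (N + 57):
  H = 71
  N = 75 + 57 = 132
  U = 118 − 6·71 − 4·132 = -836
  V = 220 − 2·71 − 4·132 − (-836) = 386
Option 2 (U + 37, H + 37):
  H = 71 + 37 = 108
  N = 75
  U = 118 − 6·108 − 4·75 (+37 from intervention) = -793
  V = 220 − 2·108 − 4·75 − (-793) = 497
V: 386 − 497 = -111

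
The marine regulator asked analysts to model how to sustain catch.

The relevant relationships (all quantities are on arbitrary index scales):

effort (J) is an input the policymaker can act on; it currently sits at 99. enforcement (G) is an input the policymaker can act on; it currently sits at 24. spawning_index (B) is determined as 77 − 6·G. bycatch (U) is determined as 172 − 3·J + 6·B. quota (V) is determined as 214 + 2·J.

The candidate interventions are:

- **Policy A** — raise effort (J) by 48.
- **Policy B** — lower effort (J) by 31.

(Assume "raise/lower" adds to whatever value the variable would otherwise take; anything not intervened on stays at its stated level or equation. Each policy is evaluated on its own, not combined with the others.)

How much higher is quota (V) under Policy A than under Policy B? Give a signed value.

Policy A (J + 48):
  J = 99 + 48 = 147
  V = 214 + 2·147 = 508
Policy B (J − 31):
  J = 99 − 31 = 68
  V = 214 + 2·68 = 350
V: 508 − 350 = 158

158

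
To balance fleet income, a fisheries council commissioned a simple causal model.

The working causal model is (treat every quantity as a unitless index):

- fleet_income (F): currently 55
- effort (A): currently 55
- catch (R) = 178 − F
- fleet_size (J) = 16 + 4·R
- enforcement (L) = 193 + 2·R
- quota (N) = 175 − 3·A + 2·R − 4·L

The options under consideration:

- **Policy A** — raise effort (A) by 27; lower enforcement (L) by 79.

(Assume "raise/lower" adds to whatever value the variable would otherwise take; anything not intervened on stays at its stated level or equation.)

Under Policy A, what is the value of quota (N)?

-1265

Policy A (A + 27, L − 79):
  F = 55
  A = 55 + 27 = 82
  R = 178 − 55 = 123
  L = 193 + 2·123 (−79 from intervention) = 360
  N = 175 − 3·82 + 2·123 − 4·360 = -1265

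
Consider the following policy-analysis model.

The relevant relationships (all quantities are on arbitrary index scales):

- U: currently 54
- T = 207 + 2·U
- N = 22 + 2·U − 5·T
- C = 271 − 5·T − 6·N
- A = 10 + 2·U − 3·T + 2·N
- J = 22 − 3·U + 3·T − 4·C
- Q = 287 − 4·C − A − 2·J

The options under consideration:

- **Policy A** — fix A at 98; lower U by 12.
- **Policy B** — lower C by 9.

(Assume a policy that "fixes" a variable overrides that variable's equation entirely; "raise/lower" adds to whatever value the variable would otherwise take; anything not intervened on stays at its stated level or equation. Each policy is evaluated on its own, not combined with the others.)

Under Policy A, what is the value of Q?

Policy A (A := 98, U − 12):
  U = 54 − 12 = 42
  T = 207 + 2·42 = 291
  N = 22 + 2·42 − 5·291 = -1349
  C = 271 − 5·291 − 6·(-1349) = 6910
  A = 98
  J = 22 − 3·42 + 3·291 − 4·6910 = -26871
  Q = 287 − 4·6910 − 98 − 2·(-26871) = 26291

26291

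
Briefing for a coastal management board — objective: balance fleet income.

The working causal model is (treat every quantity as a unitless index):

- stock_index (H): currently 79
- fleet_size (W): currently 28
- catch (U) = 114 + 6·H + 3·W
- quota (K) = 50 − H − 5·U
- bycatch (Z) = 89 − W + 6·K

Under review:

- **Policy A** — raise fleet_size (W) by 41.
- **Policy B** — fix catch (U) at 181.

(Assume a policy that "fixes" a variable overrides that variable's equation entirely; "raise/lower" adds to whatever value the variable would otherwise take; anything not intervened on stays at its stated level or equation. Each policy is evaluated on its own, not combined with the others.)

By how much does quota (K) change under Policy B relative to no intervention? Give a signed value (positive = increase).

2455

Baseline:
  H = 79
  W = 28
  U = 114 + 6·79 + 3·28 = 672
  K = 50 − 79 − 5·672 = -3389
Policy B (U := 181):
  H = 79
  W = 28
  U = 181
  K = 50 − 79 − 5·181 = -934
Change in K: -934 − (-3389) = 2455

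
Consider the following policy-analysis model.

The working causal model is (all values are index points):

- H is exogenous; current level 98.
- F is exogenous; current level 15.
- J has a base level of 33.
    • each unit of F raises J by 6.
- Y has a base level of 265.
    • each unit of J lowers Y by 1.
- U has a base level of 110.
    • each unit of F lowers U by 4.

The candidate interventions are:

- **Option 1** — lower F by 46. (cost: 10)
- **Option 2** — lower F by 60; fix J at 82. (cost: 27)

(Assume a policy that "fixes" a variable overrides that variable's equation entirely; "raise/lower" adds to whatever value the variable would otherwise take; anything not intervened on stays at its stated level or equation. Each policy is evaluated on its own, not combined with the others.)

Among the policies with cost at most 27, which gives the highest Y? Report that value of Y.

Option 1 (F − 46):
  F = 15 − 46 = -31
  J = 33 + 6·(-31) = -153
  Y = 265 − (-153) = 418
Option 2 (F − 60, J := 82):
  F = 15 − 60 = -45
  J = 82
  Y = 265 − 82 = 183
Comparing — Option 1: Y=418, Option 2: Y=183. Highest is 418 (Option 1).

418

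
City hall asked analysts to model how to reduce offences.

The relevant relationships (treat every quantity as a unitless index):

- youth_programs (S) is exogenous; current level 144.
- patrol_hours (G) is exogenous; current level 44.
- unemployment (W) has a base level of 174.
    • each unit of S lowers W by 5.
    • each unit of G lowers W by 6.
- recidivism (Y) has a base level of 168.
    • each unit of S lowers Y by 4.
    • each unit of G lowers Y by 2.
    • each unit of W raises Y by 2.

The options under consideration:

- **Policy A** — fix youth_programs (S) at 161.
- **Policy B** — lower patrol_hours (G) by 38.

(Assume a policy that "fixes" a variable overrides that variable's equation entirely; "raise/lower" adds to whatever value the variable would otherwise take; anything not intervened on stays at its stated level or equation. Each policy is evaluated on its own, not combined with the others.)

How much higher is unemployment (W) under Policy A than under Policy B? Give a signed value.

Policy A (S := 161):
  S = 161
  G = 44
  W = 174 − 5·161 − 6·44 = -895
Policy B (G − 38):
  S = 144
  G = 44 − 38 = 6
  W = 174 − 5·144 − 6·6 = -582
W: -895 − (-582) = -313

-313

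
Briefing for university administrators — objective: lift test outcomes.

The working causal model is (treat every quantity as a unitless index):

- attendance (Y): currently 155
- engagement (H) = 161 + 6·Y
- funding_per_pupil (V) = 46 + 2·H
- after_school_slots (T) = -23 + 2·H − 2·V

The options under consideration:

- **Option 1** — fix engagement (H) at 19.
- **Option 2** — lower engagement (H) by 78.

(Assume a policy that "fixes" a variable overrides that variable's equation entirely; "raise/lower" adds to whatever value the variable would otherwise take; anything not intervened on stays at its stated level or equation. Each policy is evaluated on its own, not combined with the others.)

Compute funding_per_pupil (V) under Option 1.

84

Option 1 (H := 19):
  Y = 155
  H = 19
  V = 46 + 2·19 = 84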